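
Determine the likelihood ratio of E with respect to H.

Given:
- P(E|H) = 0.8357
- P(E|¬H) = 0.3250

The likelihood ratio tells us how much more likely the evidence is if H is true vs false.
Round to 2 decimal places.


Likelihood Ratio (LR) = P(E|H) / P(E|¬H)

LR = 0.8357 / 0.3250
   = 2.57

The evidence is 2.57 times more likely if H is true than if H is false.
LR > 1, so observing E raises the odds in favor of H.


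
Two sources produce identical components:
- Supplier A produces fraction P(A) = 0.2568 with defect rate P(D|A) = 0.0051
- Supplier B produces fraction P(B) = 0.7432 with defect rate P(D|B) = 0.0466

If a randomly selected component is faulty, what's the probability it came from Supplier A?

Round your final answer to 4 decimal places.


Let A = from Supplier A, D = faulty

Given:
- P(A) = 0.2568, P(B) = 0.7432
- P(D|A) = 0.0051, P(D|B) = 0.0466

Step 1: Find P(D)
P(D) = P(D|A)P(A) + P(D|B)P(B)
     = 0.0051 × 0.2568 + 0.0466 × 0.7432
     = 0.00130968 + 0.03463312
     = 0.03594280

Step 2: Apply Bayes' theorem
P(A|D) = P(D|A)P(A) / P(D)
       = 0.00130968 / 0.03594280
       = 0.0364


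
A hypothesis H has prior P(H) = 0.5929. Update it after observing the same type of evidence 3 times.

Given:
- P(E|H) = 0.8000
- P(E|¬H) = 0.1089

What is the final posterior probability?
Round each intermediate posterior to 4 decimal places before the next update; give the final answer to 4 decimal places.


Sequential Bayesian updating:

Initial prior: P(H) = 0.5929

Update 1:
  P(E) = 0.8000 × 0.5929 + 0.1089 × 0.4071 = 0.47432000 + 0.04433319 = 0.51865319
  P(H|E) = 0.47432000 / 0.51865319 = 0.9145

Update 2:
  P(E) = 0.8000 × 0.9145 + 0.1089 × 0.0855 = 0.73160000 + 0.00931095 = 0.74091095
  P(H|E) = 0.73160000 / 0.74091095 = 0.9874

Update 3:
  P(E) = 0.8000 × 0.9874 + 0.1089 × 0.0126 = 0.78992000 + 0.00137214 = 0.79129214
  P(H|E) = 0.78992000 / 0.79129214 = 0.9983

Final posterior: 0.9983


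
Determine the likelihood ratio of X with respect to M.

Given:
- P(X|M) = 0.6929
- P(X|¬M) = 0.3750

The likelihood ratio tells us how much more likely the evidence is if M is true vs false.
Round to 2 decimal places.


Likelihood Ratio (LR) = P(X|M) / P(X|¬M)

LR = 0.6929 / 0.3750
   = 1.85

The evidence is 1.85 times more likely if M is true than if M is false.
Because LR exceeds 1, X is evidence for M.


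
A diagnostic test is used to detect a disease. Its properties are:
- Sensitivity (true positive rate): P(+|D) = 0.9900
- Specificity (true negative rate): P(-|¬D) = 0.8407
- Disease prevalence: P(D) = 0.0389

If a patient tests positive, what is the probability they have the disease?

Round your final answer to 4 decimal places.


Let D = has disease, + = positive test

Given:
- P(D) = 0.0389 (prevalence)
- P(+|D) = 0.9900 (sensitivity)
- P(-|¬D) = 0.8407 (specificity)
- P(+|¬D) = 0.1593 (false positive rate = 1 - specificity)

Step 1: Find P(+)
P(+) = P(+|D)P(D) + P(+|¬D)P(¬D)
     = 0.9900 × 0.0389 + 0.1593 × 0.9611
     = 0.03851100 + 0.15310323
     = 0.19161423

Step 2: Apply Bayes' theorem for P(D|+)
P(D|+) = P(+|D)P(D) / P(+)
       = 0.03851100 / 0.19161423
       = 0.2010


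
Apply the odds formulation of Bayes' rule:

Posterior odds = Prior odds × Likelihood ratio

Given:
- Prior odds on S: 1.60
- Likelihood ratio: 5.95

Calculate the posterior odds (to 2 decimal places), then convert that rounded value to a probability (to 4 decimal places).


Step 1: Calculate posterior odds
Posterior odds = Prior odds × LR
               = 1.60 × 5.95
               = 9.52

Step 2: Convert to probability
P(S|E) = Posterior odds / (1 + Posterior odds)
       = 9.52 / (1 + 9.52)
       = 9.52 / 10.52
       = 0.9049

The evidence increased P(S) from 0.6154 to 0.9049.


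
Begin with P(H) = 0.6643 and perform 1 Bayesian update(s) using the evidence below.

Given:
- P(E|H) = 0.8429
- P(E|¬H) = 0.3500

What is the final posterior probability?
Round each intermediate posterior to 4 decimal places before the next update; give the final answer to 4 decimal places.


Sequential Bayesian updating:

Initial prior: P(H) = 0.6643

Update 1:
  P(E) = 0.8429 × 0.6643 + 0.3500 × 0.3357 = 0.55993847 + 0.11749500 = 0.67743347
  P(H|E) = 0.55993847 / 0.67743347 = 0.8266

Final posterior: 0.8266


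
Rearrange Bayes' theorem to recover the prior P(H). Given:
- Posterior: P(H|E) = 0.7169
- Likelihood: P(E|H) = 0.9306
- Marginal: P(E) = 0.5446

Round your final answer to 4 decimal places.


From Bayes' theorem: P(H|E) = P(E|H) × P(H) / P(E)

Rearranging for P(H):
P(H) = P(H|E) × P(E) / P(E|H)
     = 0.7169 × 0.5446 / 0.9306
     = 0.39042374 / 0.9306
     = 0.4195


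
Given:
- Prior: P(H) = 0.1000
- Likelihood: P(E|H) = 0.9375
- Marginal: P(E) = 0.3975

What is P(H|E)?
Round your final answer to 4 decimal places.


Using Bayes' theorem:

P(H|E) = P(E|H) × P(H) / P(E)
       = 0.9375 × 0.1000 / 0.3975
       = 0.09375000 / 0.3975
       = 0.2358

The evidence strengthens our belief in H.
Prior: 0.1000 → Posterior: 0.2358


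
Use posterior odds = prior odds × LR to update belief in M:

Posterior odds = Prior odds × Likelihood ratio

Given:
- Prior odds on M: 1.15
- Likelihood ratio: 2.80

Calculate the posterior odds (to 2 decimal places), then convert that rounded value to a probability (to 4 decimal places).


Step 1: Calculate posterior odds
Posterior odds = Prior odds × LR
               = 1.15 × 2.80
               = 3.22

Step 2: Convert to probability
P(M|E) = Posterior odds / (1 + Posterior odds)
       = 3.22 / (1 + 3.22)
       = 3.22 / 4.22
       = 0.7630

The evidence increased P(M) from 0.5349 to 0.7630.


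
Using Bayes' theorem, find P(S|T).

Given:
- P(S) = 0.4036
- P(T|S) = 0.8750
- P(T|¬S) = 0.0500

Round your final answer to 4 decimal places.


Bayes' theorem: P(S|T) = P(T|S) × P(S) / P(T)

Step 1: Calculate P(T) using law of total probability
P(T) = P(T|S)P(S) + P(T|¬S)P(¬S)
     = 0.8750 × 0.4036 + 0.0500 × 0.5964
     = 0.35315000 + 0.02982000
     = 0.38297000

Step 2: Apply Bayes' theorem
P(S|T) = P(T|S) × P(S) / P(T)
       = 0.35315000 / 0.38297000
       = 0.9221


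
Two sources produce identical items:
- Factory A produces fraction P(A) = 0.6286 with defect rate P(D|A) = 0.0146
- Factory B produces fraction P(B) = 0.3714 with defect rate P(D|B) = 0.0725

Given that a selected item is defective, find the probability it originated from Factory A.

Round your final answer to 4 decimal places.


Let A = from Factory A, D = defective

Given:
- P(A) = 0.6286, P(B) = 0.3714
- P(D|A) = 0.0146, P(D|B) = 0.0725

Step 1: Find P(D)
P(D) = P(D|A)P(A) + P(D|B)P(B)
     = 0.0146 × 0.6286 + 0.0725 × 0.3714
     = 0.00917756 + 0.02692650
     = 0.03610406

Step 2: Apply Bayes' theorem
P(A|D) = P(D|A)P(A) / P(D)
       = 0.00917756 / 0.03610406
       = 0.2542


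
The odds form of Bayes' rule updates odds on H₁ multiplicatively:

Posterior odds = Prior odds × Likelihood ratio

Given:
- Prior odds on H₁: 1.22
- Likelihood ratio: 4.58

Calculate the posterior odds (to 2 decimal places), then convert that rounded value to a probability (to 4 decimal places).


Step 1: Calculate posterior odds
Posterior odds = Prior odds × LR
               = 1.22 × 4.58
               = 5.59

Step 2: Convert to probability
P(H₁|E) = Posterior odds / (1 + Posterior odds)
       = 5.59 / (1 + 5.59)
       = 5.59 / 6.59
       = 0.8483

The evidence increased P(H₁) from 0.5495 to 0.8483.


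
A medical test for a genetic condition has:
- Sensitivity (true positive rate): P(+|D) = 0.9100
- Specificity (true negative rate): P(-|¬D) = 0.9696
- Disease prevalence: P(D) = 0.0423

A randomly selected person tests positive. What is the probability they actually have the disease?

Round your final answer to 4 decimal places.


Let D = has disease, + = positive test

Given:
- P(D) = 0.0423 (prevalence)
- P(+|D) = 0.9100 (sensitivity)
- P(-|¬D) = 0.9696 (specificity)
- P(+|¬D) = 0.0304 (false positive rate = 1 - specificity)

Step 1: Find P(+)
P(+) = P(+|D)P(D) + P(+|¬D)P(¬D)
     = 0.9100 × 0.0423 + 0.0304 × 0.9577
     = 0.03849300 + 0.02911408
     = 0.06760708

Step 2: Apply Bayes' theorem for P(D|+)
P(D|+) = P(+|D)P(D) / P(+)
       = 0.03849300 / 0.06760708
       = 0.5694


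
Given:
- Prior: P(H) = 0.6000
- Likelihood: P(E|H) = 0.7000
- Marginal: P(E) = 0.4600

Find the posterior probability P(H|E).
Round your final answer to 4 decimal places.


Using Bayes' theorem:

P(H|E) = P(E|H) × P(H) / P(E)
       = 0.7000 × 0.6000 / 0.4600
       = 0.42000000 / 0.4600
       = 0.9130

The evidence strengthens our belief in H.
Prior: 0.6000 → Posterior: 0.9130


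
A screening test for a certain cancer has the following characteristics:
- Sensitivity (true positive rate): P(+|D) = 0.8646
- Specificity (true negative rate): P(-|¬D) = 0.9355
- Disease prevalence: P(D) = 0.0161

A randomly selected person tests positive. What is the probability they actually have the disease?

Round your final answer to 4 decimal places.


Let D = has disease, + = positive test

Given:
- P(D) = 0.0161 (prevalence)
- P(+|D) = 0.8646 (sensitivity)
- P(-|¬D) = 0.9355 (specificity)
- P(+|¬D) = 0.0645 (false positive rate = 1 - specificity)

Step 1: Find P(+)
P(+) = P(+|D)P(D) + P(+|¬D)P(¬D)
     = 0.8646 × 0.0161 + 0.0645 × 0.9839
     = 0.01392006 + 0.06346155
     = 0.07738161

Step 2: Apply Bayes' theorem for P(D|+)
P(D|+) = P(+|D)P(D) / P(+)
       = 0.01392006 / 0.07738161
       = 0.1799


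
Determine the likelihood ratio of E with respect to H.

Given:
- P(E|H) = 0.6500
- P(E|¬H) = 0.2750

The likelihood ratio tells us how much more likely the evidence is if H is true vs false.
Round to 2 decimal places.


Likelihood Ratio (LR) = P(E|H) / P(E|¬H)

LR = 0.6500 / 0.2750
   = 2.36

The evidence is 2.36 times more likely if H is true than if H is false.
LR > 1, so observing E raises the odds in favor of H.


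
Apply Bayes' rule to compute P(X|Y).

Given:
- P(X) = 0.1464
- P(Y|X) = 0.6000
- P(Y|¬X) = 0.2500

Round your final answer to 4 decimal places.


Bayes' theorem: P(X|Y) = P(Y|X) × P(X) / P(Y)

Step 1: Calculate P(Y) using law of total probability
P(Y) = P(Y|X)P(X) + P(Y|¬X)P(¬X)
     = 0.6000 × 0.1464 + 0.2500 × 0.8536
     = 0.08784000 + 0.21340000
     = 0.30124000

Step 2: Apply Bayes' theorem
P(X|Y) = P(Y|X) × P(X) / P(Y)
       = 0.08784000 / 0.30124000
       = 0.2916


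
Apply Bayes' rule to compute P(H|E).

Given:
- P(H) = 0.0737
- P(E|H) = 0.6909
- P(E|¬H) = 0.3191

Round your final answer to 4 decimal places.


Bayes' theorem: P(H|E) = P(E|H) × P(H) / P(E)

Step 1: Calculate P(E) using law of total probability
P(E) = P(E|H)P(H) + P(E|¬H)P(¬H)
     = 0.6909 × 0.0737 + 0.3191 × 0.9263
     = 0.05091933 + 0.29558233
     = 0.34650166

Step 2: Apply Bayes' theorem
P(H|E) = P(E|H) × P(H) / P(E)
       = 0.05091933 / 0.34650166
       = 0.1470


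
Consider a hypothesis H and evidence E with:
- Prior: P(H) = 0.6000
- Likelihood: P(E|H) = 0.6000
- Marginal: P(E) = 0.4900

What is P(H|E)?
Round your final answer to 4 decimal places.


Using Bayes' theorem:

P(H|E) = P(E|H) × P(H) / P(E)
       = 0.6000 × 0.6000 / 0.4900
       = 0.36000000 / 0.4900
       = 0.7347

The evidence strengthens our belief in H.
Prior: 0.6000 → Posterior: 0.7347


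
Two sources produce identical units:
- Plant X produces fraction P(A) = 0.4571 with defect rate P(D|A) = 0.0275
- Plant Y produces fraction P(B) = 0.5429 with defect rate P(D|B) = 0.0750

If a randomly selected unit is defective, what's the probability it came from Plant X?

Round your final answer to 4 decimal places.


Let A = from Plant X, D = defective

Given:
- P(A) = 0.4571, P(B) = 0.5429
- P(D|A) = 0.0275, P(D|B) = 0.0750

Step 1: Find P(D)
P(D) = P(D|A)P(A) + P(D|B)P(B)
     = 0.0275 × 0.4571 + 0.0750 × 0.5429
     = 0.01257025 + 0.04071750
     = 0.05328775

Step 2: Apply Bayes' theorem
P(A|D) = P(D|A)P(A) / P(D)
       = 0.01257025 / 0.05328775
       = 0.2359


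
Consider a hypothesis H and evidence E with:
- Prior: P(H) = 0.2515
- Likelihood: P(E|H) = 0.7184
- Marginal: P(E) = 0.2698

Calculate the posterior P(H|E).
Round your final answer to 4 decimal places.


Using Bayes' theorem:

P(H|E) = P(E|H) × P(H) / P(E)
       = 0.7184 × 0.2515 / 0.2698
       = 0.18067760 / 0.2698
       = 0.6697

The evidence strengthens our belief in H.
Prior: 0.2515 → Posterior: 0.6697


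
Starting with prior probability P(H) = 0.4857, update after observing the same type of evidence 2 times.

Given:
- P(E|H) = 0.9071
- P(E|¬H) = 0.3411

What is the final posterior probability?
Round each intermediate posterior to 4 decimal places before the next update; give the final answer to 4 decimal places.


Sequential Bayesian updating:

Initial prior: P(H) = 0.4857

Update 1:
  P(E) = 0.9071 × 0.4857 + 0.3411 × 0.5143 = 0.44057847 + 0.17542773 = 0.61600620
  P(H|E) = 0.44057847 / 0.61600620 = 0.7152

Update 2:
  P(E) = 0.9071 × 0.7152 + 0.3411 × 0.2848 = 0.64875792 + 0.09714528 = 0.74590320
  P(H|E) = 0.64875792 / 0.74590320 = 0.8698

Final posterior: 0.8698


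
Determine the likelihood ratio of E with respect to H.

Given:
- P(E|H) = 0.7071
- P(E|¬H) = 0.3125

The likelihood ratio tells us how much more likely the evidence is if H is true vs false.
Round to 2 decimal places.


Likelihood Ratio (LR) = P(E|H) / P(E|¬H)

LR = 0.7071 / 0.3125
   = 2.26

The evidence is 2.26 times more likely if H is true than if H is false.
Since LR > 1, the evidence supports H over ¬H.


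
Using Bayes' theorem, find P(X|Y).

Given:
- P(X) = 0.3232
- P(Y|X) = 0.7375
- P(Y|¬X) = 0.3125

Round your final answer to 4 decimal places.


Bayes' theorem: P(X|Y) = P(Y|X) × P(X) / P(Y)

Step 1: Calculate P(Y) using law of total probability
P(Y) = P(Y|X)P(X) + P(Y|¬X)P(¬X)
     = 0.7375 × 0.3232 + 0.3125 × 0.6768
     = 0.23836000 + 0.21150000
     = 0.44986000

Step 2: Apply Bayes' theorem
P(X|Y) = P(Y|X) × P(X) / P(Y)
       = 0.23836000 / 0.44986000
       = 0.5299


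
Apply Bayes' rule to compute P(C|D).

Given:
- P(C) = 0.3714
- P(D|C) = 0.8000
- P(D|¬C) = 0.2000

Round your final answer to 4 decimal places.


Bayes' theorem: P(C|D) = P(D|C) × P(C) / P(D)

Step 1: Calculate P(D) using law of total probability
P(D) = P(D|C)P(C) + P(D|¬C)P(¬C)
     = 0.8000 × 0.3714 + 0.2000 × 0.6286
     = 0.29712000 + 0.12572000
     = 0.42284000

Step 2: Apply Bayes' theorem
P(C|D) = P(D|C) × P(C) / P(D)
       = 0.29712000 / 0.42284000
       = 0.7027


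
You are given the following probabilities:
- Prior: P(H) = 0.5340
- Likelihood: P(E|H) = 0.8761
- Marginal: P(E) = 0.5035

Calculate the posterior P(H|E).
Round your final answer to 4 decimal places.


Using Bayes' theorem:

P(H|E) = P(E|H) × P(H) / P(E)
       = 0.8761 × 0.5340 / 0.5035
       = 0.46783740 / 0.5035
       = 0.9292

The evidence strengthens our belief in H.
Prior: 0.5340 → Posterior: 0.9292


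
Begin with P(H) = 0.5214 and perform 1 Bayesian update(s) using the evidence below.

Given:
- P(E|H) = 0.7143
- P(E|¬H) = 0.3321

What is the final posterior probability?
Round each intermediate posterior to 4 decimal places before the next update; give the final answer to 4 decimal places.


Sequential Bayesian updating:

Initial prior: P(H) = 0.5214

Update 1:
  P(E) = 0.7143 × 0.5214 + 0.3321 × 0.4786 = 0.37243602 + 0.15894306 = 0.53137908
  P(H|E) = 0.37243602 / 0.53137908 = 0.7009

Final posterior: 0.7009


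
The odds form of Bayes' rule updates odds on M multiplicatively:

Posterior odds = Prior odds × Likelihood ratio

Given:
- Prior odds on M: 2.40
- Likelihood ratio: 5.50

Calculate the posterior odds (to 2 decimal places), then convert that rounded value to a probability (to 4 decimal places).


Step 1: Calculate posterior odds
Posterior odds = Prior odds × LR
               = 2.40 × 5.50
               = 13.20

Step 2: Convert to probability
P(M|E) = Posterior odds / (1 + Posterior odds)
       = 13.20 / (1 + 13.20)
       = 13.20 / 14.20
       = 0.9296

The evidence increased P(M) from 0.7059 to 0.9296.


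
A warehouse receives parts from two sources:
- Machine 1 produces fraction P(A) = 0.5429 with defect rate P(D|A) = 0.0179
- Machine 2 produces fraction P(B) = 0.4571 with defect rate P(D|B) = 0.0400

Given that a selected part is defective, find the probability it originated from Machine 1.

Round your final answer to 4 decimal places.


Let A = from Machine 1, D = defective

Given:
- P(A) = 0.5429, P(B) = 0.4571
- P(D|A) = 0.0179, P(D|B) = 0.0400

Step 1: Find P(D)
P(D) = P(D|A)P(A) + P(D|B)P(B)
     = 0.0179 × 0.5429 + 0.0400 × 0.4571
     = 0.00971791 + 0.01828400
     = 0.02800191

Step 2: Apply Bayes' theorem
P(A|D) = P(D|A)P(A) / P(D)
       = 0.00971791 / 0.02800191
       = 0.3470


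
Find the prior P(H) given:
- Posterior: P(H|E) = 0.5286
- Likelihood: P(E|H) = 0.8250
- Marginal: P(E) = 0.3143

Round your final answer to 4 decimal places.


From Bayes' theorem: P(H|E) = P(E|H) × P(H) / P(E)

Rearranging for P(H):
P(H) = P(H|E) × P(E) / P(E|H)
     = 0.5286 × 0.3143 / 0.8250
     = 0.16613898 / 0.8250
     = 0.2014


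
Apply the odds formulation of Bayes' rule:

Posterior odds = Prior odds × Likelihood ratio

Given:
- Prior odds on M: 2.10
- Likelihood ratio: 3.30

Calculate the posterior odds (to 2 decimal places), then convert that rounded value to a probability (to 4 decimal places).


Step 1: Calculate posterior odds
Posterior odds = Prior odds × LR
               = 2.10 × 3.30
               = 6.93

Step 2: Convert to probability
P(M|E) = Posterior odds / (1 + Posterior odds)
       = 6.93 / (1 + 6.93)
       = 6.93 / 7.93
       = 0.8739

The evidence increased P(M) from 0.6774 to 0.8739.


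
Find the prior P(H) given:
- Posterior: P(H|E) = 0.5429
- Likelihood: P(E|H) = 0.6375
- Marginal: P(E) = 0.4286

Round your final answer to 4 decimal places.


From Bayes' theorem: P(H|E) = P(E|H) × P(H) / P(E)

Rearranging for P(H):
P(H) = P(H|E) × P(E) / P(E|H)
     = 0.5429 × 0.4286 / 0.6375
     = 0.23268694 / 0.6375
     = 0.3650


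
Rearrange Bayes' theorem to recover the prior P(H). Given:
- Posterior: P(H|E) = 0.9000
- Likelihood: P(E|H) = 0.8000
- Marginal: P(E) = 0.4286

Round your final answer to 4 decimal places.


From Bayes' theorem: P(H|E) = P(E|H) × P(H) / P(E)

Rearranging for P(H):
P(H) = P(H|E) × P(E) / P(E|H)
     = 0.9000 × 0.4286 / 0.8000
     = 0.38574000 / 0.8000
     = 0.4822


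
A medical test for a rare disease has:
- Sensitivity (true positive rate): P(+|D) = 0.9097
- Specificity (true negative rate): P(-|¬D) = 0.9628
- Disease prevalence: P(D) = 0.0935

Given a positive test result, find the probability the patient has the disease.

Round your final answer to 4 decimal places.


Let D = has disease, + = positive test

Given:
- P(D) = 0.0935 (prevalence)
- P(+|D) = 0.9097 (sensitivity)
- P(-|¬D) = 0.9628 (specificity)
- P(+|¬D) = 0.0372 (false positive rate = 1 - specificity)

Step 1: Find P(+)
P(+) = P(+|D)P(D) + P(+|¬D)P(¬D)
     = 0.9097 × 0.0935 + 0.0372 × 0.9065
     = 0.08505695 + 0.03372180
     = 0.11877875

Step 2: Apply Bayes' theorem for P(D|+)
P(D|+) = P(+|D)P(D) / P(+)
       = 0.08505695 / 0.11877875
       = 0.7161


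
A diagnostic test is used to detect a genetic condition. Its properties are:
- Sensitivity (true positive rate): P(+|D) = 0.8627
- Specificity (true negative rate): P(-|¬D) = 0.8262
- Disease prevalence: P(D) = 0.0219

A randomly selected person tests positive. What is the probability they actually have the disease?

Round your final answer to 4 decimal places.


Let D = has disease, + = positive test

Given:
- P(D) = 0.0219 (prevalence)
- P(+|D) = 0.8627 (sensitivity)
- P(-|¬D) = 0.8262 (specificity)
- P(+|¬D) = 0.1738 (false positive rate = 1 - specificity)

Step 1: Find P(+)
P(+) = P(+|D)P(D) + P(+|¬D)P(¬D)
     = 0.8627 × 0.0219 + 0.1738 × 0.9781
     = 0.01889313 + 0.16999378
     = 0.18888691

Step 2: Apply Bayes' theorem for P(D|+)
P(D|+) = P(+|D)P(D) / P(+)
       = 0.01889313 / 0.18888691
       = 0.1000


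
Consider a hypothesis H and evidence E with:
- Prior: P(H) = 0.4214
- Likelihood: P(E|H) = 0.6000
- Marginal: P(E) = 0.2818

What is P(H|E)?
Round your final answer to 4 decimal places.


Using Bayes' theorem:

P(H|E) = P(E|H) × P(H) / P(E)
       = 0.6000 × 0.4214 / 0.2818
       = 0.25284000 / 0.2818
       = 0.8972

The evidence strengthens our belief in H.
Prior: 0.4214 → Posterior: 0.8972


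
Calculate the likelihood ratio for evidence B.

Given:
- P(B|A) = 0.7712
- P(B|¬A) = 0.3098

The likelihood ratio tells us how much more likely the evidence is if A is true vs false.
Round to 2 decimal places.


Likelihood Ratio (LR) = P(B|A) / P(B|¬A)

LR = 0.7712 / 0.3098
   = 2.49

The evidence is 2.49 times more likely if A is true than if A is false.
LR > 1, so observing B raises the odds in favor of A.


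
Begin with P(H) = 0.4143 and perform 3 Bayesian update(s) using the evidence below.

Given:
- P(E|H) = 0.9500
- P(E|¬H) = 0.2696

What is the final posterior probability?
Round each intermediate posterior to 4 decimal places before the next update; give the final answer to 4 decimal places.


Sequential Bayesian updating:

Initial prior: P(H) = 0.4143

Update 1:
  P(E) = 0.9500 × 0.4143 + 0.2696 × 0.5857 = 0.39358500 + 0.15790472 = 0.55148972
  P(H|E) = 0.39358500 / 0.55148972 = 0.7137

Update 2:
  P(E) = 0.9500 × 0.7137 + 0.2696 × 0.2863 = 0.67801500 + 0.07718648 = 0.75520148
  P(H|E) = 0.67801500 / 0.75520148 = 0.8978

Update 3:
  P(E) = 0.9500 × 0.8978 + 0.2696 × 0.1022 = 0.85291000 + 0.02755312 = 0.88046312
  P(H|E) = 0.85291000 / 0.88046312 = 0.9687

Final posterior: 0.9687


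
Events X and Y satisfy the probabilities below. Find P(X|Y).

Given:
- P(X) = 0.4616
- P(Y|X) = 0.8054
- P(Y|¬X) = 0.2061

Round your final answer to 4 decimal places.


Bayes' theorem: P(X|Y) = P(Y|X) × P(X) / P(Y)

Step 1: Calculate P(Y) using law of total probability
P(Y) = P(Y|X)P(X) + P(Y|¬X)P(¬X)
     = 0.8054 × 0.4616 + 0.2061 × 0.5384
     = 0.37177264 + 0.11096424
     = 0.48273688

Step 2: Apply Bayes' theorem
P(X|Y) = P(Y|X) × P(X) / P(Y)
       = 0.37177264 / 0.48273688
       = 0.7701


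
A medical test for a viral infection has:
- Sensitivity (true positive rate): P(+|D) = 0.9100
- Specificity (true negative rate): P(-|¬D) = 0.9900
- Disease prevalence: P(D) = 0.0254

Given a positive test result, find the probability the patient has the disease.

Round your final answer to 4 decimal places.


Let D = has disease, + = positive test

Given:
- P(D) = 0.0254 (prevalence)
- P(+|D) = 0.9100 (sensitivity)
- P(-|¬D) = 0.9900 (specificity)
- P(+|¬D) = 0.0100 (false positive rate = 1 - specificity)

Step 1: Find P(+)
P(+) = P(+|D)P(D) + P(+|¬D)P(¬D)
     = 0.9100 × 0.0254 + 0.0100 × 0.9746
     = 0.02311400 + 0.00974600
     = 0.03286000

Step 2: Apply Bayes' theorem for P(D|+)
P(D|+) = P(+|D)P(D) / P(+)
       = 0.02311400 / 0.03286000
       = 0.7034


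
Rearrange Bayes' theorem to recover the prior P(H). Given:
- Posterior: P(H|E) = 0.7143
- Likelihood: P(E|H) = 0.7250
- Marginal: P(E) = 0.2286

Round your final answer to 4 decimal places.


From Bayes' theorem: P(H|E) = P(E|H) × P(H) / P(E)

Rearranging for P(H):
P(H) = P(H|E) × P(E) / P(E|H)
     = 0.7143 × 0.2286 / 0.7250
     = 0.16328898 / 0.7250
     = 0.2252


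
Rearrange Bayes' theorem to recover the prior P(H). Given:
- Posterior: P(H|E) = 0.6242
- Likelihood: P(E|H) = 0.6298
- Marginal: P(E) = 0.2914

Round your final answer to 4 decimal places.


From Bayes' theorem: P(H|E) = P(E|H) × P(H) / P(E)

Rearranging for P(H):
P(H) = P(H|E) × P(E) / P(E|H)
     = 0.6242 × 0.2914 / 0.6298
     = 0.18189188 / 0.6298
     = 0.2888


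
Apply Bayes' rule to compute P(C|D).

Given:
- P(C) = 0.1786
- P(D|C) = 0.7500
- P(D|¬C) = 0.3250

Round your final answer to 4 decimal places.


Bayes' theorem: P(C|D) = P(D|C) × P(C) / P(D)

Step 1: Calculate P(D) using law of total probability
P(D) = P(D|C)P(C) + P(D|¬C)P(¬C)
     = 0.7500 × 0.1786 + 0.3250 × 0.8214
     = 0.13395000 + 0.26695500
     = 0.40090500

Step 2: Apply Bayes' theorem
P(C|D) = P(D|C) × P(C) / P(D)
       = 0.13395000 / 0.40090500
       = 0.3341


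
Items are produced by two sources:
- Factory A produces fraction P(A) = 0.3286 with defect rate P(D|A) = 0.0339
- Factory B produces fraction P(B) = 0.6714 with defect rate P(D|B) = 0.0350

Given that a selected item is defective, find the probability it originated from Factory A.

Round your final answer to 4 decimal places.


Let A = from Factory A, D = defective

Given:
- P(A) = 0.3286, P(B) = 0.6714
- P(D|A) = 0.0339, P(D|B) = 0.0350

Step 1: Find P(D)
P(D) = P(D|A)P(A) + P(D|B)P(B)
     = 0.0339 × 0.3286 + 0.0350 × 0.6714
     = 0.01113954 + 0.02349900
     = 0.03463854

Step 2: Apply Bayes' theorem
P(A|D) = P(D|A)P(A) / P(D)
       = 0.01113954 / 0.03463854
       = 0.3216


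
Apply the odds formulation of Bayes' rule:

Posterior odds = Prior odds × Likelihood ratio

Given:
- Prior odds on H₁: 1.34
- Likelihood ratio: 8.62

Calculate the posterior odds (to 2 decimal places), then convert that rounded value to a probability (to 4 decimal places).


Step 1: Calculate posterior odds
Posterior odds = Prior odds × LR
               = 1.34 × 8.62
               = 11.55

Step 2: Convert to probability
P(H₁|E) = Posterior odds / (1 + Posterior odds)
       = 11.55 / (1 + 11.55)
       = 11.55 / 12.55
       = 0.9203

The evidence increased P(H₁) from 0.5726 to 0.9203.


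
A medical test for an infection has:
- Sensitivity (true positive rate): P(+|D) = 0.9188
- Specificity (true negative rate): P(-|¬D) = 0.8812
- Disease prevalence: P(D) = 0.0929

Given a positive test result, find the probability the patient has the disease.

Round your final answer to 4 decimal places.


Let D = has disease, + = positive test

Given:
- P(D) = 0.0929 (prevalence)
- P(+|D) = 0.9188 (sensitivity)
- P(-|¬D) = 0.8812 (specificity)
- P(+|¬D) = 0.1188 (false positive rate = 1 - specificity)

Step 1: Find P(+)
P(+) = P(+|D)P(D) + P(+|¬D)P(¬D)
     = 0.9188 × 0.0929 + 0.1188 × 0.9071
     = 0.08535652 + 0.10776348
     = 0.19312000

Step 2: Apply Bayes' theorem for P(D|+)
P(D|+) = P(+|D)P(D) / P(+)
       = 0.08535652 / 0.19312000
       = 0.4420


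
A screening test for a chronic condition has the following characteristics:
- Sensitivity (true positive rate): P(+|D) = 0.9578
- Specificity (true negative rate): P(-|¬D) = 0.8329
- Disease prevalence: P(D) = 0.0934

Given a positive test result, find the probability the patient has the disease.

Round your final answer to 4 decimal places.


Let D = has disease, + = positive test

Given:
- P(D) = 0.0934 (prevalence)
- P(+|D) = 0.9578 (sensitivity)
- P(-|¬D) = 0.8329 (specificity)
- P(+|¬D) = 0.1671 (false positive rate = 1 - specificity)

Step 1: Find P(+)
P(+) = P(+|D)P(D) + P(+|¬D)P(¬D)
     = 0.9578 × 0.0934 + 0.1671 × 0.9066
     = 0.08945852 + 0.15149286
     = 0.24095138

Step 2: Apply Bayes' theorem for P(D|+)
P(D|+) = P(+|D)P(D) / P(+)
       = 0.08945852 / 0.24095138
       = 0.3713


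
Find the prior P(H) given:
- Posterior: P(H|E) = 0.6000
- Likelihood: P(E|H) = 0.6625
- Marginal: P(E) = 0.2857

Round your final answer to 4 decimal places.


From Bayes' theorem: P(H|E) = P(E|H) × P(H) / P(E)

Rearranging for P(H):
P(H) = P(H|E) × P(E) / P(E|H)
     = 0.6000 × 0.2857 / 0.6625
     = 0.17142000 / 0.6625
     = 0.2587


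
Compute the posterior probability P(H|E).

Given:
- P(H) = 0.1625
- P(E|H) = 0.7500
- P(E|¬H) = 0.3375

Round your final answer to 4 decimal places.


Bayes' theorem: P(H|E) = P(E|H) × P(H) / P(E)

Step 1: Calculate P(E) using law of total probability
P(E) = P(E|H)P(H) + P(E|¬H)P(¬H)
     = 0.7500 × 0.1625 + 0.3375 × 0.8375
     = 0.12187500 + 0.28265625
     = 0.40453125

Step 2: Apply Bayes' theorem
P(H|E) = P(E|H) × P(H) / P(E)
       = 0.12187500 / 0.40453125
       = 0.3013


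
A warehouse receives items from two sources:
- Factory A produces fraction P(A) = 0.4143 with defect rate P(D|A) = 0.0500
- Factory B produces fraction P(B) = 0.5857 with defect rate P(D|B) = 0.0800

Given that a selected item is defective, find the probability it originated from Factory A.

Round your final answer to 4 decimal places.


Let A = from Factory A, D = defective

Given:
- P(A) = 0.4143, P(B) = 0.5857
- P(D|A) = 0.0500, P(D|B) = 0.0800

Step 1: Find P(D)
P(D) = P(D|A)P(A) + P(D|B)P(B)
     = 0.0500 × 0.4143 + 0.0800 × 0.5857
     = 0.02071500 + 0.04685600
     = 0.06757100

Step 2: Apply Bayes' theorem
P(A|D) = P(D|A)P(A) / P(D)
       = 0.02071500 / 0.06757100
       = 0.3066


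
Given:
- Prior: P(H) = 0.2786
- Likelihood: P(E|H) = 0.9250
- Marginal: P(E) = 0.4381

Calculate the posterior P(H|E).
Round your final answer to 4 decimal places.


Using Bayes' theorem:

P(H|E) = P(E|H) × P(H) / P(E)
       = 0.9250 × 0.2786 / 0.4381
       = 0.25770500 / 0.4381
       = 0.5882

The evidence strengthens our belief in H.
Prior: 0.2786 → Posterior: 0.5882


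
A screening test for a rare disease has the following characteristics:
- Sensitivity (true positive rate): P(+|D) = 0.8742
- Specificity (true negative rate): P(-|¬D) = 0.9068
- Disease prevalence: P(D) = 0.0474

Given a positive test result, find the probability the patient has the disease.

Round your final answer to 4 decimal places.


Let D = has disease, + = positive test

Given:
- P(D) = 0.0474 (prevalence)
- P(+|D) = 0.8742 (sensitivity)
- P(-|¬D) = 0.9068 (specificity)
- P(+|¬D) = 0.0932 (false positive rate = 1 - specificity)

Step 1: Find P(+)
P(+) = P(+|D)P(D) + P(+|¬D)P(¬D)
     = 0.8742 × 0.0474 + 0.0932 × 0.9526
     = 0.04143708 + 0.08878232
     = 0.13021940

Step 2: Apply Bayes' theorem for P(D|+)
P(D|+) = P(+|D)P(D) / P(+)
       = 0.04143708 / 0.13021940
       = 0.3182


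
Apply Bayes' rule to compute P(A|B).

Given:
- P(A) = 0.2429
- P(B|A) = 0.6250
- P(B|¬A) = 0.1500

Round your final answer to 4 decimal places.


Bayes' theorem: P(A|B) = P(B|A) × P(A) / P(B)

Step 1: Calculate P(B) using law of total probability
P(B) = P(B|A)P(A) + P(B|¬A)P(¬A)
     = 0.6250 × 0.2429 + 0.1500 × 0.7571
     = 0.15181250 + 0.11356500
     = 0.26537750

Step 2: Apply Bayes' theorem
P(A|B) = P(B|A) × P(A) / P(B)
       = 0.15181250 / 0.26537750
       = 0.5721


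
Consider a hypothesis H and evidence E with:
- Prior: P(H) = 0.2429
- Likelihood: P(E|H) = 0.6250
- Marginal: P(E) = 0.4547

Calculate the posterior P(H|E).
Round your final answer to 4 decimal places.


Using Bayes' theorem:

P(H|E) = P(E|H) × P(H) / P(E)
       = 0.6250 × 0.2429 / 0.4547
       = 0.15181250 / 0.4547
       = 0.3339

The evidence strengthens our belief in H.
Prior: 0.2429 → Posterior: 0.3339


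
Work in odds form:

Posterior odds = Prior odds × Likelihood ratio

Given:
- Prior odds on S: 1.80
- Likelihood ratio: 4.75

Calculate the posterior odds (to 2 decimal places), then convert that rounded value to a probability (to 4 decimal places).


Step 1: Calculate posterior odds
Posterior odds = Prior odds × LR
               = 1.80 × 4.75
               = 8.55

Step 2: Convert to probability
P(S|E) = Posterior odds / (1 + Posterior odds)
       = 8.55 / (1 + 8.55)
       = 8.55 / 9.55
       = 0.8953

The evidence increased P(S) from 0.6429 to 0.8953.


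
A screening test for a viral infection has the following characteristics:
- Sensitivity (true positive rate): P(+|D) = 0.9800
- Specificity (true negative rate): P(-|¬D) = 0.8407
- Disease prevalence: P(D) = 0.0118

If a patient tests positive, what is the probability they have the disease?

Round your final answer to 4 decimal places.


Let D = has disease, + = positive test

Given:
- P(D) = 0.0118 (prevalence)
- P(+|D) = 0.9800 (sensitivity)
- P(-|¬D) = 0.8407 (specificity)
- P(+|¬D) = 0.1593 (false positive rate = 1 - specificity)

Step 1: Find P(+)
P(+) = P(+|D)P(D) + P(+|¬D)P(¬D)
     = 0.9800 × 0.0118 + 0.1593 × 0.9882
     = 0.01156400 + 0.15742026
     = 0.16898426

Step 2: Apply Bayes' theorem for P(D|+)
P(D|+) = P(+|D)P(D) / P(+)
       = 0.01156400 / 0.16898426
       = 0.0684


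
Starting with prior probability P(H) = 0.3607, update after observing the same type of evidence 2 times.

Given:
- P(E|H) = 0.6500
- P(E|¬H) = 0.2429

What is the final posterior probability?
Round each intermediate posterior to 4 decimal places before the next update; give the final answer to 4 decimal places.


Sequential Bayesian updating:

Initial prior: P(H) = 0.3607

Update 1:
  P(E) = 0.6500 × 0.3607 + 0.2429 × 0.6393 = 0.23445500 + 0.15528597 = 0.38974097
  P(H|E) = 0.23445500 / 0.38974097 = 0.6016

Update 2:
  P(E) = 0.6500 × 0.6016 + 0.2429 × 0.3984 = 0.39104000 + 0.09677136 = 0.48781136
  P(H|E) = 0.39104000 / 0.48781136 = 0.8016

Final posterior: 0.8016


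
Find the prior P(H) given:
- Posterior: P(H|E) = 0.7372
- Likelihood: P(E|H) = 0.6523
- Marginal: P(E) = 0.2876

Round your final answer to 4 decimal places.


From Bayes' theorem: P(H|E) = P(E|H) × P(H) / P(E)

Rearranging for P(H):
P(H) = P(H|E) × P(E) / P(E|H)
     = 0.7372 × 0.2876 / 0.6523
     = 0.21201872 / 0.6523
     = 0.3250


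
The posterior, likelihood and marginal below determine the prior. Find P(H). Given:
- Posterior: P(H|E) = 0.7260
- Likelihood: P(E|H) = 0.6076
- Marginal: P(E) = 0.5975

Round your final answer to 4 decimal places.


From Bayes' theorem: P(H|E) = P(E|H) × P(H) / P(E)

Rearranging for P(H):
P(H) = P(H|E) × P(E) / P(E|H)
     = 0.7260 × 0.5975 / 0.6076
     = 0.43378500 / 0.6076
     = 0.7139


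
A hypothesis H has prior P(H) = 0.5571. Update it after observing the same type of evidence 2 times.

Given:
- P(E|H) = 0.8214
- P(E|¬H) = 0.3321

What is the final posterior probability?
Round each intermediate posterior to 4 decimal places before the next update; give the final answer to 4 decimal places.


Sequential Bayesian updating:

Initial prior: P(H) = 0.5571

Update 1:
  P(E) = 0.8214 × 0.5571 + 0.3321 × 0.4429 = 0.45760194 + 0.14708709 = 0.60468903
  P(H|E) = 0.45760194 / 0.60468903 = 0.7568

Update 2:
  P(E) = 0.8214 × 0.7568 + 0.3321 × 0.2432 = 0.62163552 + 0.08076672 = 0.70240224
  P(H|E) = 0.62163552 / 0.70240224 = 0.8850

Final posterior: 0.8850


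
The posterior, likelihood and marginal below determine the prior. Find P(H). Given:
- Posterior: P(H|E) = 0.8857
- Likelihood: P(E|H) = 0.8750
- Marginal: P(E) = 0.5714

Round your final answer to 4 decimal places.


From Bayes' theorem: P(H|E) = P(E|H) × P(H) / P(E)

Rearranging for P(H):
P(H) = P(H|E) × P(E) / P(E|H)
     = 0.8857 × 0.5714 / 0.8750
     = 0.50608898 / 0.8750
     = 0.5784


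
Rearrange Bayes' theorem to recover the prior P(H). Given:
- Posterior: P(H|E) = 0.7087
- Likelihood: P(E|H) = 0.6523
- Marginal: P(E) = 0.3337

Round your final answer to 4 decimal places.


From Bayes' theorem: P(H|E) = P(E|H) × P(H) / P(E)

Rearranging for P(H):
P(H) = P(H|E) × P(E) / P(E|H)
     = 0.7087 × 0.3337 / 0.6523
     = 0.23649319 / 0.6523
     = 0.3626


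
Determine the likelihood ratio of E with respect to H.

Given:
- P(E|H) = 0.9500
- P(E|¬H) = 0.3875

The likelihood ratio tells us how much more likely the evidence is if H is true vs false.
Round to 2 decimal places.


Likelihood Ratio (LR) = P(E|H) / P(E|¬H)

LR = 0.9500 / 0.3875
   = 2.45

The evidence is 2.45 times more likely if H is true than if H is false.
LR > 1, so observing E raises the odds in favor of H.


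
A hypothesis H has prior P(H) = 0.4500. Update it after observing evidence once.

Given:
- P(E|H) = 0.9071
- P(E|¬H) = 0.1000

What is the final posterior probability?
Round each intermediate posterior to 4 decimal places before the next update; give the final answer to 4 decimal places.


Sequential Bayesian updating:

Initial prior: P(H) = 0.4500

Update 1:
  P(E) = 0.9071 × 0.4500 + 0.1000 × 0.5500 = 0.40819500 + 0.05500000 = 0.46319500
  P(H|E) = 0.40819500 / 0.46319500 = 0.8813

Final posterior: 0.8813


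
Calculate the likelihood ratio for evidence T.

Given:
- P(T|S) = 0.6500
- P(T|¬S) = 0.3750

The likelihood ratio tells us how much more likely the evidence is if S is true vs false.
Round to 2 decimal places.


Likelihood Ratio (LR) = P(T|S) / P(T|¬S)

LR = 0.6500 / 0.3750
   = 1.73

The evidence is 1.73 times more likely if S is true than if S is false.
Since LR > 1, the evidence supports S over ¬S.


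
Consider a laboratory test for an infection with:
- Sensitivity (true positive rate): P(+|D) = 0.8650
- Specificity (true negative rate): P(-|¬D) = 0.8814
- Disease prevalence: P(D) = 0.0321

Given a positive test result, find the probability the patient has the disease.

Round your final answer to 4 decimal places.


Let D = has disease, + = positive test

Given:
- P(D) = 0.0321 (prevalence)
- P(+|D) = 0.8650 (sensitivity)
- P(-|¬D) = 0.8814 (specificity)
- P(+|¬D) = 0.1186 (false positive rate = 1 - specificity)

Step 1: Find P(+)
P(+) = P(+|D)P(D) + P(+|¬D)P(¬D)
     = 0.8650 × 0.0321 + 0.1186 × 0.9679
     = 0.02776650 + 0.11479294
     = 0.14255944

Step 2: Apply Bayes' theorem for P(D|+)
P(D|+) = P(+|D)P(D) / P(+)
       = 0.02776650 / 0.14255944
       = 0.1948


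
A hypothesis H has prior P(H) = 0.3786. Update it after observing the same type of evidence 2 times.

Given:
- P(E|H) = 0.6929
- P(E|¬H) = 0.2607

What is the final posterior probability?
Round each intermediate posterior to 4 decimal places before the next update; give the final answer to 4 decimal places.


Sequential Bayesian updating:

Initial prior: P(H) = 0.3786

Update 1:
  P(E) = 0.6929 × 0.3786 + 0.2607 × 0.6214 = 0.26233194 + 0.16199898 = 0.42433092
  P(H|E) = 0.26233194 / 0.42433092 = 0.6182

Update 2:
  P(E) = 0.6929 × 0.6182 + 0.2607 × 0.3818 = 0.42835078 + 0.09953526 = 0.52788604
  P(H|E) = 0.42835078 / 0.52788604 = 0.8114

Final posterior: 0.8114


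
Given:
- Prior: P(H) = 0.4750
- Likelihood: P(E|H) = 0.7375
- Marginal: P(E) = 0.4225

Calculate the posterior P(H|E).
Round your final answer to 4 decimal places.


Using Bayes' theorem:

P(H|E) = P(E|H) × P(H) / P(E)
       = 0.7375 × 0.4750 / 0.4225
       = 0.35031250 / 0.4225
       = 0.8291

The evidence strengthens our belief in H.
Prior: 0.4750 → Posterior: 0.8291


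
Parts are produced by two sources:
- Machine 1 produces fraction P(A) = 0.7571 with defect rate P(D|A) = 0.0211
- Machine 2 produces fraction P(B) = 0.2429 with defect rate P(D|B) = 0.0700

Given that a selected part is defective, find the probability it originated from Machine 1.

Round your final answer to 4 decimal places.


Let A = from Machine 1, D = defective

Given:
- P(A) = 0.7571, P(B) = 0.2429
- P(D|A) = 0.0211, P(D|B) = 0.0700

Step 1: Find P(D)
P(D) = P(D|A)P(A) + P(D|B)P(B)
     = 0.0211 × 0.7571 + 0.0700 × 0.2429
     = 0.01597481 + 0.01700300
     = 0.03297781

Step 2: Apply Bayes' theorem
P(A|D) = P(D|A)P(A) / P(D)
       = 0.01597481 / 0.03297781
       = 0.4844


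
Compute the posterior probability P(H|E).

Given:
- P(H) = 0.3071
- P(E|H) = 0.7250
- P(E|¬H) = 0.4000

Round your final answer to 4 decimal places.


Bayes' theorem: P(H|E) = P(E|H) × P(H) / P(E)

Step 1: Calculate P(E) using law of total probability
P(E) = P(E|H)P(H) + P(E|¬H)P(¬H)
     = 0.7250 × 0.3071 + 0.4000 × 0.6929
     = 0.22264750 + 0.27716000
     = 0.49980750

Step 2: Apply Bayes' theorem
P(H|E) = P(E|H) × P(H) / P(E)
       = 0.22264750 / 0.49980750
       = 0.4455


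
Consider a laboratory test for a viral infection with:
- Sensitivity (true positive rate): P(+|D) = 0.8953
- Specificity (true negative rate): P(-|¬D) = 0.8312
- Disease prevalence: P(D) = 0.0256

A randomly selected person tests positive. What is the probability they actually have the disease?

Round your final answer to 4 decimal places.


Let D = has disease, + = positive test

Given:
- P(D) = 0.0256 (prevalence)
- P(+|D) = 0.8953 (sensitivity)
- P(-|¬D) = 0.8312 (specificity)
- P(+|¬D) = 0.1688 (false positive rate = 1 - specificity)

Step 1: Find P(+)
P(+) = P(+|D)P(D) + P(+|¬D)P(¬D)
     = 0.8953 × 0.0256 + 0.1688 × 0.9744
     = 0.02291968 + 0.16447872
     = 0.18739840

Step 2: Apply Bayes' theorem for P(D|+)
P(D|+) = P(+|D)P(D) / P(+)
       = 0.02291968 / 0.18739840
       = 0.1223
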